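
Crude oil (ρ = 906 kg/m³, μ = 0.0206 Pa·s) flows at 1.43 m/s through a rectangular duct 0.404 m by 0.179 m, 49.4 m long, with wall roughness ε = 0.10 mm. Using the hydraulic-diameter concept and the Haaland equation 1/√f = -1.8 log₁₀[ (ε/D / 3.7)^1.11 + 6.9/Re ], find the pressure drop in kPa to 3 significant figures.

ΔP ≈ 5.18 kPa

Hydraulic diameter D_h = 4A/P = 4·(0.404·0.179)/(2·(0.404+0.179)) = 0.2893/1.166 = 0.2481 m.
Re = ρVD_h/μ = 906·1.43·0.2481/0.0206 = 1.56e+04.
ε/D_h = 0.0001/0.2481 = 0.000403; Haaland gives 1/√f = -1.8 log₁₀[3.99e-05+0.000442] = 5.97, so f = 0.02806.
ΔP = f(L/D_h)(ρV²/2) = 0.02806·49.4/0.2481·926.3 = 5175 Pa.
ΔP = 5.18 kPa.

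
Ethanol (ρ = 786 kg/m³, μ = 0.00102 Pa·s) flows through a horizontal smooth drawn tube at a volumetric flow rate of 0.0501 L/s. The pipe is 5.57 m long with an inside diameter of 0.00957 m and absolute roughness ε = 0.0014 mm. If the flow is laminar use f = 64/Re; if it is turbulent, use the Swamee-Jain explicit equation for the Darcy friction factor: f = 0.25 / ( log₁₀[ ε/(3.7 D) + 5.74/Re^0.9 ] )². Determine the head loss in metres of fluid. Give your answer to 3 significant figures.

Q = 0.0501 L/s = 0.0501/1000 = 5.01e-05 m³/s.
Cross-sectional area A = πD²/4 = π(0.00957)²/4 = 7.193e-05 m²; mean velocity V = Q/A = 5.01e-05/7.193e-05 = 0.6965 m/s.
Reynolds number Re = ρVD/μ = 786 · 0.6965 · 0.00957 / 0.00102 = 5136.
Re > 4000 → turbulent. Relative roughness ε/D = 1.4e-06/0.00957 = 0.000146. Swamee-Jain: f = 0.25/(log₁₀[0.000146/3.7 + 5.74/5136^0.9])² = 0.25/(log₁₀[3.95e-05 + 0.00263])² = 0.25/(-2.574)² = 0.03773.
Darcy-Weisbach: ΔP = f(L/D)(ρV²/2) = 0.03773·(5.57/0.00957)·(786·0.6965²/2) = 0.03773·582·190.7 = 4186 Pa.
Head loss h_f = ΔP/(ρg) = 4186/(786·9.81) = 0.543 m.

h_f ≈ 0.543 m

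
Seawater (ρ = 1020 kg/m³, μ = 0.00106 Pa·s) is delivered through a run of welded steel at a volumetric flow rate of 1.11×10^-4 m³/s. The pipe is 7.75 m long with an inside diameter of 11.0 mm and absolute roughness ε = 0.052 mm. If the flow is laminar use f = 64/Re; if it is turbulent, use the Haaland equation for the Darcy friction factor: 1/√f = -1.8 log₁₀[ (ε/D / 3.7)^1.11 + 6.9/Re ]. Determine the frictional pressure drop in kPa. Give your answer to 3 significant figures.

Cross-sectional area A = πD²/4 = π(0.011)²/4 = 9.503e-05 m²; mean velocity V = Q/A = 0.000111/9.503e-05 = 1.168 m/s.
Reynolds number Re = ρVD/μ = 1020 · 1.168 · 0.011 / 0.00106 = 1.236e+04.
Re > 4000 → turbulent. Relative roughness ε/D = 5.2e-05/0.011 = 0.00473. Haaland: 1/√f = -1.8 log₁₀[(0.00473/3.7)^1.11 + 6.9/1.236e+04] = -1.8 log₁₀[0.000614 + 0.000558] = 5.276, so f = 0.03593.
Darcy-Weisbach: ΔP = f(L/D)(ρV²/2) = 0.03593·(7.75/0.011)·(1020·1.168²/2) = 0.03593·704.5·695.8 = 1.761e+04 Pa.
ΔP = 1.761e+04 Pa = 17.6 kPa.

ΔP ≈ 17.6 kPa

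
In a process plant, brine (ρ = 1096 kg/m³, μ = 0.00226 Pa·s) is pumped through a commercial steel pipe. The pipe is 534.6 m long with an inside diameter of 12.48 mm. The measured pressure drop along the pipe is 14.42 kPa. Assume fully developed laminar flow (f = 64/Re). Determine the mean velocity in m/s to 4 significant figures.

V ≈ 0.05809 m/s

For laminar flow, f = 64/Re with Re = ρVD/μ, so Darcy-Weisbach reduces to ΔP = 32μLV/D². Solving for V: V = ΔP·D²/(32μL) = 1.442e+04·(0.01248)²/(32·0.00226·534.6) = 0.05809 m/s.
Check: Re = ρVD/μ = 1096·0.05809·0.01248/0.00226 = 351.6 < 2300, so the laminar assumption holds.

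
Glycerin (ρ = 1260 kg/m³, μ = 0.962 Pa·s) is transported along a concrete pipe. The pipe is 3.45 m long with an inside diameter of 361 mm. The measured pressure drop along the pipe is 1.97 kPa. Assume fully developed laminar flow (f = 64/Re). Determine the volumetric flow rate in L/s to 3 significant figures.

Q ≈ 247 L/s

For laminar flow, f = 64/Re with Re = ρVD/μ, so Darcy-Weisbach reduces to ΔP = 32μLV/D². Solving for V: V = ΔP·D²/(32μL) = 1970·(0.361)²/(32·0.962·3.45) = 2.417 m/s.
Check: Re = ρVD/μ = 1260·2.417·0.361/0.962 = 1143 < 2300, so the laminar assumption holds.
Q = V·A = 2.417·(π/4·0.361²) = 0.2474 m³/s = 247 L/s.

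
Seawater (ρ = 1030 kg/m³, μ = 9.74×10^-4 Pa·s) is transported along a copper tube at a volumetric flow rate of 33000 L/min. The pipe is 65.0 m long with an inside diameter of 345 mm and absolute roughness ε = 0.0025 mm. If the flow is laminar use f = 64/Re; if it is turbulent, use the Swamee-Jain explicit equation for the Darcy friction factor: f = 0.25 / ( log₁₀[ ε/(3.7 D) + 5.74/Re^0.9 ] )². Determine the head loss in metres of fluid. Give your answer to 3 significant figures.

h_f ≈ 3.50 m

Q = 33000 L/min = 33000/60000 = 0.55 m³/s.
Cross-sectional area A = πD²/4 = π(0.345)²/4 = 0.09348 m²; mean velocity V = Q/A = 0.55/0.09348 = 5.883 m/s.
Reynolds number Re = ρVD/μ = 1030 · 5.883 · 0.345 / 0.000974 = 2.147e+06.
Re > 4000 → turbulent. Relative roughness ε/D = 2.5e-06/0.345 = 7.25e-06. Swamee-Jain: f = 0.25/(log₁₀[7.25e-06/3.7 + 5.74/2.147e+06^0.9])² = 0.25/(log₁₀[1.96e-06 + 1.15e-05])² = 0.25/(-4.871)² = 0.01054.
Darcy-Weisbach: ΔP = f(L/D)(ρV²/2) = 0.01054·(65/0.345)·(1030·5.883²/2) = 0.01054·188.4·1.783e+04 = 3.539e+04 Pa.
Head loss h_f = ΔP/(ρg) = 3.539e+04/(1030·9.81) = 3.50 m.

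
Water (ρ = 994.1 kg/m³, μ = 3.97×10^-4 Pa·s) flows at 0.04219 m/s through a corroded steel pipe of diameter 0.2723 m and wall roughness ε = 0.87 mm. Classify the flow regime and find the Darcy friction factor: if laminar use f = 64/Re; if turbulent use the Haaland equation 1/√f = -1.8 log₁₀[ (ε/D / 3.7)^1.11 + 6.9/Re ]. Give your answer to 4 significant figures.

f ≈ 0.03022

Re = ρVD/μ = 994.1·0.04219·0.2723/0.000397 = 2.877e+04.
Re > 4000 → turbulent. ε/D = 0.00087/0.2723 = 0.0032; Haaland: 1/√f = -1.8 log₁₀[0.000397 + 0.00024] = 5.752, so f = 0.03022.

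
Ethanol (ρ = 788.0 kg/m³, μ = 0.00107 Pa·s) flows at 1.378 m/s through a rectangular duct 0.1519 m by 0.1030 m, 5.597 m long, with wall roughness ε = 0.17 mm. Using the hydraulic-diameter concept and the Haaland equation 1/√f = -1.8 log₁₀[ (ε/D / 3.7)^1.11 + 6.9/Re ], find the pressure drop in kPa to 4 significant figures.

Hydraulic diameter D_h = 4A/P = 4·(0.1519·0.103)/(2·(0.1519+0.103)) = 0.06258/0.5098 = 0.1228 m.
Re = ρVD_h/μ = 788·1.378·0.1228/0.00107 = 1.246e+05.
ε/D_h = 0.00017/0.1228 = 0.00138; Haaland gives 1/√f = -1.8 log₁₀[0.000157+5.54e-05] = 6.611, so f = 0.02288.
ΔP = f(L/D_h)(ρV²/2) = 0.02288·5.597/0.1228·748.2 = 780.5 Pa.
ΔP = 0.7805 kPa.

ΔP ≈ 0.7805 kPa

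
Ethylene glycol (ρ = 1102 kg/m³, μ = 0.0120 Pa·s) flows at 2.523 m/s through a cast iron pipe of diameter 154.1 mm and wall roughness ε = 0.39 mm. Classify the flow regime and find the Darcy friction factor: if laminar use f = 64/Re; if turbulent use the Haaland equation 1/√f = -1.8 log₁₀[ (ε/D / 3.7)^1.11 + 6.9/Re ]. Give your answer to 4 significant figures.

f ≈ 0.02833

Re = ρVD/μ = 1102·2.523·0.1541/0.012 = 3.57e+04.
Re > 4000 → turbulent. ε/D = 0.00039/0.1541 = 0.00253; Haaland: 1/√f = -1.8 log₁₀[0.000307 + 0.000193] = 5.942, so f = 0.02833.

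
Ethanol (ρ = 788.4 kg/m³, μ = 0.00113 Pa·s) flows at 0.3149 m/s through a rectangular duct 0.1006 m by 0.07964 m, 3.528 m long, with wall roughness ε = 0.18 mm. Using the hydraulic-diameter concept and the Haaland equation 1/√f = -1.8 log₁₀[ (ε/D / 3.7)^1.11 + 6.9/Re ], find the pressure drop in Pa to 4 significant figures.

ΔP ≈ 45.97 Pa

Hydraulic diameter D_h = 4A/P = 4·(0.1006·0.07964)/(2·(0.1006+0.07964)) = 0.03205/0.3605 = 0.0889 m.
Re = ρVD_h/μ = 788.4·0.3149·0.0889/0.00113 = 1.953e+04.
ε/D_h = 0.00018/0.0889 = 0.00202; Haaland gives 1/√f = -1.8 log₁₀[0.00024+0.000353] = 5.809, so f = 0.02964.
ΔP = f(L/D_h)(ρV²/2) = 0.02964·3.528/0.0889·39.09 = 45.97 Pa.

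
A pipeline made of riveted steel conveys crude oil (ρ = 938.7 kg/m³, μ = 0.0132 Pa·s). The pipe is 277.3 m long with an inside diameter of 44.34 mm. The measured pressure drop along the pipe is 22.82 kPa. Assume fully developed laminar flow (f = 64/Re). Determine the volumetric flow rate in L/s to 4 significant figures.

For laminar flow, f = 64/Re with Re = ρVD/μ, so Darcy-Weisbach reduces to ΔP = 32μLV/D². Solving for V: V = ΔP·D²/(32μL) = 2.282e+04·(0.04434)²/(32·0.0132·277.3) = 0.383 m/s.
Check: Re = ρVD/μ = 938.7·0.383·0.04434/0.0132 = 1208 < 2300, so the laminar assumption holds.
Q = V·A = 0.383·(π/4·0.04434²) = 0.0005914 m³/s = 0.5914 L/s.

Q ≈ 0.5914 L/s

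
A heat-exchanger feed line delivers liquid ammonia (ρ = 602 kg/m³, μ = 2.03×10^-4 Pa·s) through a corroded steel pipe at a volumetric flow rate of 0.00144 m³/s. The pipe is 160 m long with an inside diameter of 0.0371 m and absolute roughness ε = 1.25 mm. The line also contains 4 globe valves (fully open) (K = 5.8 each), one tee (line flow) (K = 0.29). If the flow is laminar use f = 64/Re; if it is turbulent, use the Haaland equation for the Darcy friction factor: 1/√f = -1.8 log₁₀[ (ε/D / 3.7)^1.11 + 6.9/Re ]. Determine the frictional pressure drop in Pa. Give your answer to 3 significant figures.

Cross-sectional area A = πD²/4 = π(0.0371)²/4 = 0.001081 m²; mean velocity V = Q/A = 0.00144/0.001081 = 1.332 m/s.
Reynolds number Re = ρVD/μ = 602 · 1.332 · 0.0371 / 0.000203 = 1.466e+05.
Re > 4000 → turbulent. Relative roughness ε/D = 0.00125/0.0371 = 0.0337. Haaland: 1/√f = -1.8 log₁₀[(0.0337/3.7)^1.11 + 6.9/1.466e+05] = -1.8 log₁₀[0.00543 + 4.71e-05] = 4.071, so f = 0.06035.
Total minor-loss coefficient ΣK = 4·5.8 + 1·0.29 = 23.5.
ΔP = [f·L/D + ΣK]·(ρV²/2) = [0.06035·160/0.0371 + 23.5]·(602·1.332²/2) = [260.3 + 23.5]·534.1 = 1.516e+05 Pa.

ΔP ≈ 152000 Pa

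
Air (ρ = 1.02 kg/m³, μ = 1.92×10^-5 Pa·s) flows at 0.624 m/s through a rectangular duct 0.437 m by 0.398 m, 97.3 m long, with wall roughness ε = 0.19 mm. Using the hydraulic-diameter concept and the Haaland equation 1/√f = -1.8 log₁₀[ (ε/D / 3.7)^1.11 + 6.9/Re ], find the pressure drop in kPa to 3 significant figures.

Hydraulic diameter D_h = 4A/P = 4·(0.437·0.398)/(2·(0.437+0.398)) = 0.6957/1.67 = 0.4166 m.
Re = ρVD_h/μ = 1.02·0.624·0.4166/1.92e-05 = 1.381e+04.
ε/D_h = 0.00019/0.4166 = 0.000456; Haaland gives 1/√f = -1.8 log₁₀[4.58e-05+0.0005] = 5.874, so f = 0.02898.
ΔP = f(L/D_h)(ρV²/2) = 0.02898·97.3/0.4166·0.1986 = 1.344 Pa.
ΔP = 0.00134 kPa.

ΔP ≈ 0.00134 kPa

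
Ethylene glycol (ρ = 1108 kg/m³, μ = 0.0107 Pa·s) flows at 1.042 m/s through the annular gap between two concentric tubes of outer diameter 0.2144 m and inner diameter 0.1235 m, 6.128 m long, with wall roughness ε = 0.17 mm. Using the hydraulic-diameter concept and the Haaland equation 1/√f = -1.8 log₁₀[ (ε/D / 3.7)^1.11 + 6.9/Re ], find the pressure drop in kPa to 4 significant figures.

Hydraulic diameter D_h = 4A/P = D_o - D_i = 0.2144 - 0.1235 = 0.0909 m.
Re = ρVD_h/μ = 1108·1.042·0.0909/0.0107 = 9808.
ε/D_h = 0.00017/0.0909 = 0.00187; Haaland gives 1/√f = -1.8 log₁₀[0.000219+0.000703] = 5.463, so f = 0.03351.
ΔP = f(L/D_h)(ρV²/2) = 0.03351·6.128/0.0909·601.5 = 1359 Pa.
ΔP = 1.359 kPa.

ΔP ≈ 1.359 kPa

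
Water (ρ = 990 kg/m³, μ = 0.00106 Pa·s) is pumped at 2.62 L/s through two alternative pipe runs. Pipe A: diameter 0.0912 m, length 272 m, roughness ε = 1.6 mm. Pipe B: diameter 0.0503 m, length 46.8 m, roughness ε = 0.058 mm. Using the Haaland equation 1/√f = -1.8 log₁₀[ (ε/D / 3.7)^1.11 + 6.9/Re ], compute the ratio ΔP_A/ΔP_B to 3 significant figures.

Pipe A: V = Q/A = 0.00262/0.006533 = 0.4011 m/s; Re = 3.416e+04; ε/D = 0.0175; Haaland → f = 0.04755; ΔP_A = f(L/D)(ρV²/2) = 1.129e+04 Pa.
Pipe B: V = Q/A = 0.00262/0.001987 = 1.318 m/s; Re = 6.194e+04; ε/D = 0.00115; Haaland → f = 0.02355; ΔP_B = f(L/D)(ρV²/2) = 1.885e+04 Pa.
ΔP_A/ΔP_B = 1.129e+04/1.885e+04 = 0.599.

ΔP_A/ΔP_B ≈ 0.599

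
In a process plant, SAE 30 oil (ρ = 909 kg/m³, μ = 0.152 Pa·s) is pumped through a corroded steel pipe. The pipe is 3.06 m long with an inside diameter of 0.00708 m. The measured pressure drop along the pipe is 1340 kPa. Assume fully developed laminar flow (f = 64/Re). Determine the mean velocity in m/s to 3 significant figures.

For laminar flow, f = 64/Re with Re = ρVD/μ, so Darcy-Weisbach reduces to ΔP = 32μLV/D². Solving for V: V = ΔP·D²/(32μL) = 1.34e+06·(0.00708)²/(32·0.152·3.06) = 4.513 m/s.
Check: Re = ρVD/μ = 909·4.513·0.00708/0.152 = 191.1 < 2300, so the laminar assumption holds.

V ≈ 4.51 m/s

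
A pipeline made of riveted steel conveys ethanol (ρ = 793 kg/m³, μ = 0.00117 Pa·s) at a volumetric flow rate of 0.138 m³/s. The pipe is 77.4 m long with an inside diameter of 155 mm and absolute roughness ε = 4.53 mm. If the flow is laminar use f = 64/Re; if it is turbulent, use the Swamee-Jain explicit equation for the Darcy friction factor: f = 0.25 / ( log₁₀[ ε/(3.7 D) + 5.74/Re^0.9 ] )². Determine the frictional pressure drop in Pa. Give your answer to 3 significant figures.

ΔP ≈ 600000 Pa

Cross-sectional area A = πD²/4 = π(0.155)²/4 = 0.01887 m²; mean velocity V = Q/A = 0.138/0.01887 = 7.314 m/s.
Reynolds number Re = ρVD/μ = 793 · 7.314 · 0.155 / 0.00117 = 7.683e+05.
Re > 4000 → turbulent. Relative roughness ε/D = 0.00453/0.155 = 0.0292. Swamee-Jain: f = 0.25/(log₁₀[0.0292/3.7 + 5.74/7.683e+05^0.9])² = 0.25/(log₁₀[0.0079 + 2.9e-05])² = 0.25/(-2.101)² = 0.05664.
Darcy-Weisbach: ΔP = f(L/D)(ρV²/2) = 0.05664·(77.4/0.155)·(793·7.314²/2) = 0.05664·499.4·2.121e+04 = 5.999e+05 Pa.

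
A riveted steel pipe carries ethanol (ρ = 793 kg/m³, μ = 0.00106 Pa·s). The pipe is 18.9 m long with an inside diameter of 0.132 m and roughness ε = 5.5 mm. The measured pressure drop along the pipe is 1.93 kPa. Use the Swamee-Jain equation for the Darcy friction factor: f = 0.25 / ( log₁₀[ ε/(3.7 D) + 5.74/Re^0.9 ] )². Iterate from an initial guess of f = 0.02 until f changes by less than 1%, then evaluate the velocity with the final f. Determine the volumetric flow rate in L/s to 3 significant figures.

Q ≈ 9.78 L/s

Rearranging Darcy-Weisbach: V = √(2·ΔP·D/(f·L·ρ)). With ε/D = 0.0055/0.132 = 0.0417, iterate starting from f = 0.02:
  f = 0.02 → V = √(2·1930·0.132/(0.02·18.9·793)) = 1.304 m/s; Re = ρVD/μ = 1.287e+05; f → 0.06623
  f = 0.06623 → V = 0.7165 m/s; Re = 7.075e+04; f → 0.0665
Converged (Δf/f < 1%). With the final f = 0.0665: V = √(2·1930·0.132/(0.0665·18.9·793)) = 0.715 m/s.
Q = V·A = 0.715·(π/4·0.132²) = 0.009785 m³/s = 9.78 L/s.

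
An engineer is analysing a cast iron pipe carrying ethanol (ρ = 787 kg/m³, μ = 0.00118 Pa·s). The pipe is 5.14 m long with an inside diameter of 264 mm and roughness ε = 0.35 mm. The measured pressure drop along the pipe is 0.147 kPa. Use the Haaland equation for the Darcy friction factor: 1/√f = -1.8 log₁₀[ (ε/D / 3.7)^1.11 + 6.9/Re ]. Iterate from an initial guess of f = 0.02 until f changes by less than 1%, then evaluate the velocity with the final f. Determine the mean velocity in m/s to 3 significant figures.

Rearranging Darcy-Weisbach: V = √(2·ΔP·D/(f·L·ρ)). With ε/D = 0.00035/0.264 = 0.00133, iterate starting from f = 0.02:
  f = 0.02 → V = √(2·147·0.264/(0.02·5.14·787)) = 0.9795 m/s; Re = ρVD/μ = 1.725e+05; f → 0.02228
  f = 0.02228 → V = 0.928 m/s; Re = 1.634e+05; f → 0.02234
Converged (Δf/f < 1%). With the final f = 0.02234: V = √(2·147·0.264/(0.02234·5.14·787)) = 0.9267 m/s.

V ≈ 0.927 m/s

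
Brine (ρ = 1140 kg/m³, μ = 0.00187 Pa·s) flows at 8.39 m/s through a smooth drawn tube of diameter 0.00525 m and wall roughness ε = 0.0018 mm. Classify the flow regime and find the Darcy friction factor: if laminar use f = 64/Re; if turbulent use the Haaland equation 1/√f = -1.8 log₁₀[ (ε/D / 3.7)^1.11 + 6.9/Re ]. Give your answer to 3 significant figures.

f ≈ 0.0247

Re = ρVD/μ = 1140·8.39·0.00525/0.00187 = 2.685e+04.
Re > 4000 → turbulent. ε/D = 1.8e-06/0.00525 = 0.000343; Haaland: 1/√f = -1.8 log₁₀[3.34e-05 + 0.000257] = 6.367, so f = 0.02467.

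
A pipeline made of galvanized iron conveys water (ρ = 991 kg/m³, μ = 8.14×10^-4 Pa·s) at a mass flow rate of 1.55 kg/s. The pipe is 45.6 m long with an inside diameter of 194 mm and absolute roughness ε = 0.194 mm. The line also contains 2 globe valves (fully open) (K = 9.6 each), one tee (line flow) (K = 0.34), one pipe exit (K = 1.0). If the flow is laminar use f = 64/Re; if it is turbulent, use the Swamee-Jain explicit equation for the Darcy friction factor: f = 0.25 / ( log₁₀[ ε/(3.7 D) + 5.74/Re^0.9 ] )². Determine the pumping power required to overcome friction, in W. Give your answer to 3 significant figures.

A = πD²/4 = π(0.194)²/4 = 0.02956 m²; mean velocity V = ṁ/(ρA) = 1.55/(991 · 0.02956) = 0.05291 m/s.
Reynolds number Re = ρVD/μ = 991 · 0.05291 · 0.194 / 0.000814 = 1.25e+04.
Re > 4000 → turbulent. Relative roughness ε/D = 0.000194/0.194 = 0.001. Swamee-Jain: f = 0.25/(log₁₀[0.001/3.7 + 5.74/1.25e+04^0.9])² = 0.25/(log₁₀[0.00027 + 0.00118])² = 0.25/(-2.839)² = 0.03103.
Total minor-loss coefficient ΣK = 2·9.6 + 1·0.34 + 1·1 = 20.5.
ΔP = [f·L/D + ΣK]·(ρV²/2) = [0.03103·45.6/0.194 + 20.5]·(991·0.05291²/2) = [7.293 + 20.5]·1.387 = 38.61 Pa.
Q = ṁ/ρ = 1.55/991 = 0.001564 m³/s.
Pumping power P = QΔP = 0.001564·38.61 = 0.06039 W = 0.0604 W.

P ≈ 0.0604 W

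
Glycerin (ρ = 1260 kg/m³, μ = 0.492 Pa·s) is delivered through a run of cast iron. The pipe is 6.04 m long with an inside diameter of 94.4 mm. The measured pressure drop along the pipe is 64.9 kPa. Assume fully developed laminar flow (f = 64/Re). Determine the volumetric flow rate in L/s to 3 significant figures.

For laminar flow, f = 64/Re with Re = ρVD/μ, so Darcy-Weisbach reduces to ΔP = 32μLV/D². Solving for V: V = ΔP·D²/(32μL) = 6.49e+04·(0.0944)²/(32·0.492·6.04) = 6.082 m/s.
Check: Re = ρVD/μ = 1260·6.082·0.0944/0.492 = 1470 < 2300, so the laminar assumption holds.
Q = V·A = 6.082·(π/4·0.0944²) = 0.04257 m³/s = 42.6 L/s.

Q ≈ 42.6 L/s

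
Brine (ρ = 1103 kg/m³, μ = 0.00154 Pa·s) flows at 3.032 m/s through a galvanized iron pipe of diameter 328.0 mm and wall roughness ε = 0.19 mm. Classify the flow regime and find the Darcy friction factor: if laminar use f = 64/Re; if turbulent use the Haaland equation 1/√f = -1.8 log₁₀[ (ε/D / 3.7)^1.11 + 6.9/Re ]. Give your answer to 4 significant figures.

f ≈ 0.01785

Re = ρVD/μ = 1103·3.032·0.328/0.00154 = 7.123e+05.
Re > 4000 → turbulent. ε/D = 0.00019/0.328 = 0.000579; Haaland: 1/√f = -1.8 log₁₀[5.97e-05 + 9.69e-06] = 7.486, so f = 0.01785.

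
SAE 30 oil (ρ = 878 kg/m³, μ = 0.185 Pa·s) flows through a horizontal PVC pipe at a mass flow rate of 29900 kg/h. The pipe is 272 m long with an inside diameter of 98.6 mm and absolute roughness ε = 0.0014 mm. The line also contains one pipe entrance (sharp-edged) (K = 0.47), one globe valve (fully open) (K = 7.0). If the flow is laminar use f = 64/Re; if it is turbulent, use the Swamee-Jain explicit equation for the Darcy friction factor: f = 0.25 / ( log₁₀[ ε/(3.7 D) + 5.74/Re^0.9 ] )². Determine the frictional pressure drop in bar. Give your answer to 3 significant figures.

ṁ = 29900 kg/h = 29900/3600 = 8.306 kg/s.
A = πD²/4 = π(0.0986)²/4 = 0.007636 m²; mean velocity V = ṁ/(ρA) = 8.306/(878 · 0.007636) = 1.239 m/s.
Reynolds number Re = ρVD/μ = 878 · 1.239 · 0.0986 / 0.185 = 579.7.
Re < 2300 → laminar flow, so f = 64/Re = 64/579.7 = 0.1104 (the turbulent correlation is not needed).
Total minor-loss coefficient ΣK = 1·0.47 + 1·7 = 7.47.
ΔP = [f·L/D + ΣK]·(ρV²/2) = [0.1104·272/0.0986 + 7.47]·(878·1.239²/2) = [304.5 + 7.47]·673.8 = 2.102e+05 Pa.
ΔP = 2.102e+05 Pa = 2.10 bar.

ΔP ≈ 2.10 bar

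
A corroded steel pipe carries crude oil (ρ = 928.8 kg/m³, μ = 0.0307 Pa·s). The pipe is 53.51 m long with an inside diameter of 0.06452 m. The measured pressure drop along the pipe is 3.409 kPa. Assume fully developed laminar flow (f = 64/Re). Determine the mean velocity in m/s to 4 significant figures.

V ≈ 0.2700 m/s

For laminar flow, f = 64/Re with Re = ρVD/μ, so Darcy-Weisbach reduces to ΔP = 32μLV/D². Solving for V: V = ΔP·D²/(32μL) = 3409·(0.06452)²/(32·0.0307·53.51) = 0.27 m/s.
Check: Re = ρVD/μ = 928.8·0.27·0.06452/0.0307 = 527 < 2300, so the laminar assumption holds.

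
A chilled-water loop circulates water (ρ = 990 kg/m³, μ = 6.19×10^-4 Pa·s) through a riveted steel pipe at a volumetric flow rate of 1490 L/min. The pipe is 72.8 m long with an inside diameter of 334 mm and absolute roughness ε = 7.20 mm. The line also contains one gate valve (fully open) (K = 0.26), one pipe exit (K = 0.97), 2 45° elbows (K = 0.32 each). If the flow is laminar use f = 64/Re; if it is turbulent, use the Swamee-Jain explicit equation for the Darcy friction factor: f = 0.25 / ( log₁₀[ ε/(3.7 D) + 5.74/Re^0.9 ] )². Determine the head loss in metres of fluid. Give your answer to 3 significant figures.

h_f ≈ 0.0527 m

Q = 1490 L/min = 1490/60000 = 0.02483 m³/s.
Cross-sectional area A = πD²/4 = π(0.334)²/4 = 0.08762 m²; mean velocity V = Q/A = 0.02483/0.08762 = 0.2834 m/s.
Reynolds number Re = ρVD/μ = 990 · 0.2834 · 0.334 / 0.000619 = 1.514e+05.
Re > 4000 → turbulent. Relative roughness ε/D = 0.0072/0.334 = 0.0216. Swamee-Jain: f = 0.25/(log₁₀[0.0216/3.7 + 5.74/1.514e+05^0.9])² = 0.25/(log₁₀[0.00583 + 0.000125])² = 0.25/(-2.225)² = 0.05048.
Total minor-loss coefficient ΣK = 1·0.26 + 1·0.97 + 2·0.32 = 1.87.
ΔP = [f·L/D + ΣK]·(ρV²/2) = [0.05048·72.8/0.334 + 1.87]·(990·0.2834²/2) = [11 + 1.87]·39.77 = 511.9 Pa.
Head loss h_f = ΔP/(ρg) = 511.9/(990·9.81) = 0.0527 m.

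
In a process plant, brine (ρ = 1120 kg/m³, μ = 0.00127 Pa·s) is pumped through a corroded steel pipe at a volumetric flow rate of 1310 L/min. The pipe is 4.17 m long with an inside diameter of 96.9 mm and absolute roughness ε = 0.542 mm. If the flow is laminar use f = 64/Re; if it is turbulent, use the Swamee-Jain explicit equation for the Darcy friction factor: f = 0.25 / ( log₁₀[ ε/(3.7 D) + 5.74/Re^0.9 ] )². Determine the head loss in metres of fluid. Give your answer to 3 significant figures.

h_f ≈ 0.614 m

Q = 1310 L/min = 1310/60000 = 0.02183 m³/s.
Cross-sectional area A = πD²/4 = π(0.0969)²/4 = 0.007375 m²; mean velocity V = Q/A = 0.02183/0.007375 = 2.961 m/s.
Reynolds number Re = ρVD/μ = 1120 · 2.961 · 0.0969 / 0.00127 = 2.53e+05.
Re > 4000 → turbulent. Relative roughness ε/D = 0.000542/0.0969 = 0.00559. Swamee-Jain: f = 0.25/(log₁₀[0.00559/3.7 + 5.74/2.53e+05^0.9])² = 0.25/(log₁₀[0.00151 + 7.87e-05])² = 0.25/(-2.798)² = 0.03192.
Darcy-Weisbach: ΔP = f(L/D)(ρV²/2) = 0.03192·(4.17/0.0969)·(1120·2.961²/2) = 0.03192·43.03·4909 = 6743 Pa.
Head loss h_f = ΔP/(ρg) = 6743/(1120·9.81) = 0.614 m.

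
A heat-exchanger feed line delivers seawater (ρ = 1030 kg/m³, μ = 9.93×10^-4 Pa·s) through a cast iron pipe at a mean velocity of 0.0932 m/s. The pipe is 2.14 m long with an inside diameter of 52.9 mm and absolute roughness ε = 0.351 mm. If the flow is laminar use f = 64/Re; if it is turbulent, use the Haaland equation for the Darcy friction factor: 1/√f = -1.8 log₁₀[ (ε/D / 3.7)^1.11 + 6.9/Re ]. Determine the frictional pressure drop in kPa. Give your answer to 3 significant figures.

Reynolds number Re = ρVD/μ = 1030 · 0.0932 · 0.0529 / 0.000993 = 5114.
Re > 4000 → turbulent. Relative roughness ε/D = 0.000351/0.0529 = 0.00664. Haaland: 1/√f = -1.8 log₁₀[(0.00664/3.7)^1.11 + 6.9/5114] = -1.8 log₁₀[0.000894 + 0.00135] = 4.768, so f = 0.04398.
Darcy-Weisbach: ΔP = f(L/D)(ρV²/2) = 0.04398·(2.14/0.0529)·(1030·0.0932²/2) = 0.04398·40.45·4.473 = 7.959 Pa.
ΔP = 7.959 Pa = 0.00796 kPa.

ΔP ≈ 0.00796 kPa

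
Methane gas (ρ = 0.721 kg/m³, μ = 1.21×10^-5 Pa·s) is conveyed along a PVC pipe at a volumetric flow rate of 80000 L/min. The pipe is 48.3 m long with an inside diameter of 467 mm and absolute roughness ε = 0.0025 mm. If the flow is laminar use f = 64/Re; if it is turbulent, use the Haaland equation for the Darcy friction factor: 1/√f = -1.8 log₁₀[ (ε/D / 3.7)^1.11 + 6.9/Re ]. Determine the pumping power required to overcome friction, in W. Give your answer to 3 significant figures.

P ≈ 46.1 W

Q = 80000 L/min = 80000/60000 = 1.333 m³/s.
Cross-sectional area A = πD²/4 = π(0.467)²/4 = 0.1713 m²; mean velocity V = Q/A = 1.333/0.1713 = 7.784 m/s.
Reynolds number Re = ρVD/μ = 0.721 · 7.784 · 0.467 / 1.21e-05 = 2.166e+05.
Re > 4000 → turbulent. Relative roughness ε/D = 2.5e-06/0.467 = 5.35e-06. Haaland: 1/√f = -1.8 log₁₀[(5.35e-06/3.7)^1.11 + 6.9/2.166e+05] = -1.8 log₁₀[3.3e-07 + 3.19e-05] = 8.086, so f = 0.01529.
Darcy-Weisbach: ΔP = f(L/D)(ρV²/2) = 0.01529·(48.3/0.467)·(0.721·7.784²/2) = 0.01529·103.4·21.84 = 34.55 Pa.
Pumping power P = QΔP = 1.333·34.55 = 46.07 W = 46.1 W.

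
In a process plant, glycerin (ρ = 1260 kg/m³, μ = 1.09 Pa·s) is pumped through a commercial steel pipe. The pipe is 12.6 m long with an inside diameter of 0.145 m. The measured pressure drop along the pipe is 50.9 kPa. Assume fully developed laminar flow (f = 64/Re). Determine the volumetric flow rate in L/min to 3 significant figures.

Q ≈ 2410 L/min

For laminar flow, f = 64/Re with Re = ρVD/μ, so Darcy-Weisbach reduces to ΔP = 32μLV/D². Solving for V: V = ΔP·D²/(32μL) = 5.09e+04·(0.145)²/(32·1.09·12.6) = 2.435 m/s.
Check: Re = ρVD/μ = 1260·2.435·0.145/1.09 = 408.1 < 2300, so the laminar assumption holds.
Q = V·A = 2.435·(π/4·0.145²) = 0.04021 m³/s = 2410 L/min.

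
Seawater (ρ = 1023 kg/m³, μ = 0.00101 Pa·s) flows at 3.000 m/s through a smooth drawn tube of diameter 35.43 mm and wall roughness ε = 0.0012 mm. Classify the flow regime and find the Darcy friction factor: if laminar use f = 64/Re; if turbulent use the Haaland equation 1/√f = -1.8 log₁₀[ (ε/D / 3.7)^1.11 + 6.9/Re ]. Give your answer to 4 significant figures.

f ≈ 0.01770

Re = ρVD/μ = 1023·3·0.03543/0.00101 = 1.077e+05.
Re > 4000 → turbulent. ε/D = 1.2e-06/0.03543 = 3.39e-05; Haaland: 1/√f = -1.8 log₁₀[2.55e-06 + 6.41e-05] = 7.517, so f = 0.0177.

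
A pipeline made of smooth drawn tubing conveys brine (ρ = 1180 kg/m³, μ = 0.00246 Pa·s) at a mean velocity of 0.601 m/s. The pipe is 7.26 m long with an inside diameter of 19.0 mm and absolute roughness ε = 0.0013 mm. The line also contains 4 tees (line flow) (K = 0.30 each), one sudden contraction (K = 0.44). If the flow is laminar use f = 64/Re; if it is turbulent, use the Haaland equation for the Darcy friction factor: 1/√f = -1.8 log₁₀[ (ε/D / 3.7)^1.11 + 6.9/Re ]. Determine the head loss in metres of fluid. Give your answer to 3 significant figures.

h_f ≈ 0.289 m

Reynolds number Re = ρVD/μ = 1180 · 0.601 · 0.019 / 0.00246 = 5477.
Re > 4000 → turbulent. Relative roughness ε/D = 1.3e-06/0.019 = 6.84e-05. Haaland: 1/√f = -1.8 log₁₀[(6.84e-05/3.7)^1.11 + 6.9/5477] = -1.8 log₁₀[5.58e-06 + 0.00126] = 5.216, so f = 0.03675.
Total minor-loss coefficient ΣK = 4·0.3 + 1·0.44 = 1.64.
ΔP = [f·L/D + ΣK]·(ρV²/2) = [0.03675·7.26/0.019 + 1.64]·(1180·0.601²/2) = [14.04 + 1.64]·213.1 = 3342 Pa.
Head loss h_f = ΔP/(ρg) = 3342/(1180·9.81) = 0.289 m.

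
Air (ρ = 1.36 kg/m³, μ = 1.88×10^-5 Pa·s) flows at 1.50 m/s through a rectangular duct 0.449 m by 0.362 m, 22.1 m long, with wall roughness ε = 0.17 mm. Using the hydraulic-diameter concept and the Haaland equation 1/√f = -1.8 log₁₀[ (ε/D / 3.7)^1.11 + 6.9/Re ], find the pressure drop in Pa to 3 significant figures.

ΔP ≈ 1.90 Pa

Hydraulic diameter D_h = 4A/P = 4·(0.449·0.362)/(2·(0.449+0.362)) = 0.6502/1.622 = 0.4008 m.
Re = ρVD_h/μ = 1.36·1.5·0.4008/1.88e-05 = 4.349e+04.
ε/D_h = 0.00017/0.4008 = 0.000424; Haaland gives 1/√f = -1.8 log₁₀[4.22e-05+0.000159] = 6.655, so f = 0.02258.
ΔP = f(L/D_h)(ρV²/2) = 0.02258·22.1/0.4008·1.53 = 1.905 Pa.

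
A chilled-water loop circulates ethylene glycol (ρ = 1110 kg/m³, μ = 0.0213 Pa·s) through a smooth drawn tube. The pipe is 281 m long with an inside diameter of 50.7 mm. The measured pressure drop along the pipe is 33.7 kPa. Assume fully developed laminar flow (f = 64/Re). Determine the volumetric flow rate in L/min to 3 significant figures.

Q ≈ 54.8 L/min

For laminar flow, f = 64/Re with Re = ρVD/μ, so Darcy-Weisbach reduces to ΔP = 32μLV/D². Solving for V: V = ΔP·D²/(32μL) = 3.37e+04·(0.0507)²/(32·0.0213·281) = 0.4523 m/s.
Check: Re = ρVD/μ = 1110·0.4523·0.0507/0.0213 = 1195 < 2300, so the laminar assumption holds.
Q = V·A = 0.4523·(π/4·0.0507²) = 0.0009131 m³/s = 54.8 L/min.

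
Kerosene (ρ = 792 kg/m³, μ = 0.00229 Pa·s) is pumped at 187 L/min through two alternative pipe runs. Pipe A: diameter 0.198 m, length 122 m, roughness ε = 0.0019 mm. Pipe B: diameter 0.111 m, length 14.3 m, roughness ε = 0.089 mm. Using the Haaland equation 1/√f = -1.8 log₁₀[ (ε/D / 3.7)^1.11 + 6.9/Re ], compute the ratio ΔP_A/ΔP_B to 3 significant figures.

Pipe A: V = Q/A = 0.003117/0.03079 = 0.1012 m/s; Re = 6931; ε/D = 9.6e-06; Haaland → f = 0.03425; ΔP_A = f(L/D)(ρV²/2) = 85.63 Pa.
Pipe B: V = Q/A = 0.003117/0.009677 = 0.3221 m/s; Re = 1.236e+04; ε/D = 0.000802; Haaland → f = 0.03031; ΔP_B = f(L/D)(ρV²/2) = 160.4 Pa.
ΔP_A/ΔP_B = 85.63/160.4 = 0.534.

ΔP_A/ΔP_B ≈ 0.534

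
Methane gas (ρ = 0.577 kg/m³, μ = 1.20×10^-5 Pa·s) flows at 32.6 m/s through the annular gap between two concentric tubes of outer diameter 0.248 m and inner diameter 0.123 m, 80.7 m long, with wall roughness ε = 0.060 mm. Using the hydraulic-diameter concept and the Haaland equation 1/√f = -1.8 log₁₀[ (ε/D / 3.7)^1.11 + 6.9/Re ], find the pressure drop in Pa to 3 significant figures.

Hydraulic diameter D_h = 4A/P = D_o - D_i = 0.248 - 0.123 = 0.125 m.
Re = ρVD_h/μ = 0.577·32.6·0.125/1.2e-05 = 1.959e+05.
ε/D_h = 6e-05/0.125 = 0.00048; Haaland gives 1/√f = -1.8 log₁₀[4.85e-05+3.52e-05] = 7.339, so f = 0.01857.
ΔP = f(L/D_h)(ρV²/2) = 0.01857·80.7/0.125·306.6 = 3675 Pa.

ΔP ≈ 3670 Pa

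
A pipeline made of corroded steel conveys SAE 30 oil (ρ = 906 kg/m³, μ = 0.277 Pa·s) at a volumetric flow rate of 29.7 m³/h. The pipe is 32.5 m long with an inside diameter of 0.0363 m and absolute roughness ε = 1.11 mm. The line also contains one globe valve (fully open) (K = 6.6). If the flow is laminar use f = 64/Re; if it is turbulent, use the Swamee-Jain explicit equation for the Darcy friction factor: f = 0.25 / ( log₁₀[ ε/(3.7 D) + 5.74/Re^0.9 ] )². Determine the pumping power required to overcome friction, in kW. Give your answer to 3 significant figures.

P ≈ 15.9 kW

Q = 29.7 m³/h = 29.7/3600 = 0.00825 m³/s.
Cross-sectional area A = πD²/4 = π(0.0363)²/4 = 0.001035 m²; mean velocity V = Q/A = 0.00825/0.001035 = 7.972 m/s.
Reynolds number Re = ρVD/μ = 906 · 7.972 · 0.0363 / 0.277 = 946.5.
Re < 2300 → laminar flow, so f = 64/Re = 64/946.5 = 0.06762 (the turbulent correlation is not needed).
Total minor-loss coefficient ΣK = 1·6.6 = 6.6.
ΔP = [f·L/D + ΣK]·(ρV²/2) = [0.06762·32.5/0.0363 + 6.6]·(906·7.972²/2) = [60.54 + 6.6]·2.879e+04 = 1.933e+06 Pa.
Pumping power P = QΔP = 0.00825·1.933e+06 = 15950 W = 15.9 kW.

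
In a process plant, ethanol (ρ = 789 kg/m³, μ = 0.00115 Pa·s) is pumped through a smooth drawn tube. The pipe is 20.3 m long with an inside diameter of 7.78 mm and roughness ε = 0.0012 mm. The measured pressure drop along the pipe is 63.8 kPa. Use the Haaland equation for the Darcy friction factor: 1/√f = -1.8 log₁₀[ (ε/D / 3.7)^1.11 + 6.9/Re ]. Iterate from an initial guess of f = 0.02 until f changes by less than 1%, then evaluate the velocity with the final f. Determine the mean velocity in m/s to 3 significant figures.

V ≈ 1.35 m/s

Rearranging Darcy-Weisbach: V = √(2·ΔP·D/(f·L·ρ)). With ε/D = 1.2e-06/0.00778 = 0.000154, iterate starting from f = 0.02:
  f = 0.02 → V = √(2·6.38e+04·0.00778/(0.02·20.3·789)) = 1.76 m/s; Re = ρVD/μ = 9397; f → 0.03158
  f = 0.03158 → V = 1.401 m/s; Re = 7478; f → 0.03365
  f = 0.03365 → V = 1.357 m/s; Re = 7244; f → 0.03396
Converged (Δf/f < 1%). With the final f = 0.03396: V = √(2·6.38e+04·0.00778/(0.03396·20.3·789)) = 1.351 m/s.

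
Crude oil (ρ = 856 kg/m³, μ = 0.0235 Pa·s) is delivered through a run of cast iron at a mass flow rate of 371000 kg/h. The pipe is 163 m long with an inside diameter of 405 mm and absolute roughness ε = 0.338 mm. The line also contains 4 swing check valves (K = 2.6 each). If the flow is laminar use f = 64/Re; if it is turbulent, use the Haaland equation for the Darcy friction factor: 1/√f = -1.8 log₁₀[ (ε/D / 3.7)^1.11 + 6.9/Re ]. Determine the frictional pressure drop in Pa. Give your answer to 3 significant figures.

ṁ = 371000 kg/h = 371000/3600 = 103.1 kg/s.
A = πD²/4 = π(0.405)²/4 = 0.1288 m²; mean velocity V = ṁ/(ρA) = 103.1/(856 · 0.1288) = 0.9345 m/s.
Reynolds number Re = ρVD/μ = 856 · 0.9345 · 0.405 / 0.0235 = 1.379e+04.
Re > 4000 → turbulent. Relative roughness ε/D = 0.000338/0.405 = 0.000835. Haaland: 1/√f = -1.8 log₁₀[(0.000835/3.7)^1.11 + 6.9/1.379e+04] = -1.8 log₁₀[8.96e-05 + 0.0005] = 5.812, so f = 0.0296.
Total minor-loss coefficient ΣK = 4·2.6 = 10.4.
ΔP = [f·L/D + ΣK]·(ρV²/2) = [0.0296·163/0.405 + 10.4]·(856·0.9345²/2) = [11.91 + 10.4]·373.8 = 8341 Pa.

ΔP ≈ 8340 Pa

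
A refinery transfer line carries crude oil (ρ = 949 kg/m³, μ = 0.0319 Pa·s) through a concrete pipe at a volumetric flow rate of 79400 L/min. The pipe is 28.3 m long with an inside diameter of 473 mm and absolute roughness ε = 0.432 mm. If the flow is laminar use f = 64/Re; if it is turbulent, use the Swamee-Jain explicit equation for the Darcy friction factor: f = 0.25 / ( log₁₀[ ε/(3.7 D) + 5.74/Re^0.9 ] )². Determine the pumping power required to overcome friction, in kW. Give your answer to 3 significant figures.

Q = 79400 L/min = 79400/60000 = 1.323 m³/s.
Cross-sectional area A = πD²/4 = π(0.473)²/4 = 0.1757 m²; mean velocity V = Q/A = 1.323/0.1757 = 7.531 m/s.
Reynolds number Re = ρVD/μ = 949 · 7.531 · 0.473 / 0.0319 = 1.06e+05.
Re > 4000 → turbulent. Relative roughness ε/D = 0.000432/0.473 = 0.000913. Swamee-Jain: f = 0.25/(log₁₀[0.000913/3.7 + 5.74/1.06e+05^0.9])² = 0.25/(log₁₀[0.000247 + 0.000172])² = 0.25/(-3.378)² = 0.02191.
Darcy-Weisbach: ΔP = f(L/D)(ρV²/2) = 0.02191·(28.3/0.473)·(949·7.531²/2) = 0.02191·59.83·2.691e+04 = 3.528e+04 Pa.
Pumping power P = QΔP = 1.323·3.528e+04 = 46690 W = 46.7 kW.

P ≈ 46.7 kW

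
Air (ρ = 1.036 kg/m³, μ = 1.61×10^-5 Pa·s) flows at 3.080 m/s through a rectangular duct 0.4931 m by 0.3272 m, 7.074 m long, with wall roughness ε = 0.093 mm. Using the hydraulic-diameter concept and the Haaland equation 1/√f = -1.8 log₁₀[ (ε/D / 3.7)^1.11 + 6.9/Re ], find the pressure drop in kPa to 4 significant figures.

Hydraulic diameter D_h = 4A/P = 4·(0.4931·0.3272)/(2·(0.4931+0.3272)) = 0.6454/1.641 = 0.3934 m.
Re = ρVD_h/μ = 1.036·3.08·0.3934/1.61e-05 = 7.796e+04.
ε/D_h = 9.3e-05/0.3934 = 0.000236; Haaland gives 1/√f = -1.8 log₁₀[2.21e-05+8.85e-05] = 7.121, so f = 0.01972.
ΔP = f(L/D_h)(ρV²/2) = 0.01972·7.074/0.3934·4.914 = 1.742 Pa.
ΔP = 0.001742 kPa.

ΔP ≈ 0.001742 kPa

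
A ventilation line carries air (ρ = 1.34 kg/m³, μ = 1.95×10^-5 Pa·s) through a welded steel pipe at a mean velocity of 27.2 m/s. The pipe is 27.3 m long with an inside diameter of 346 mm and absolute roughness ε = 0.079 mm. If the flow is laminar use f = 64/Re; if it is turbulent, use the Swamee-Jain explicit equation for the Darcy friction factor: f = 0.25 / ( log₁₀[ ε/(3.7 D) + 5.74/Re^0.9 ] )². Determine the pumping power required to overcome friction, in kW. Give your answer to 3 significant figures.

Reynolds number Re = ρVD/μ = 1.34 · 27.2 · 0.346 / 1.95e-05 = 6.467e+05.
Re > 4000 → turbulent. Relative roughness ε/D = 7.9e-05/0.346 = 0.000228. Swamee-Jain: f = 0.25/(log₁₀[0.000228/3.7 + 5.74/6.467e+05^0.9])² = 0.25/(log₁₀[6.17e-05 + 3.38e-05])² = 0.25/(-4.02)² = 0.01547.
Darcy-Weisbach: ΔP = f(L/D)(ρV²/2) = 0.01547·(27.3/0.346)·(1.34·27.2²/2) = 0.01547·78.9·495.7 = 605.1 Pa.
Q = V·A = 27.2·0.09402 = 2.557 m³/s.
Pumping power P = QΔP = 2.557·605.1 = 1548 W = 1.55 kW.

P ≈ 1.55 kW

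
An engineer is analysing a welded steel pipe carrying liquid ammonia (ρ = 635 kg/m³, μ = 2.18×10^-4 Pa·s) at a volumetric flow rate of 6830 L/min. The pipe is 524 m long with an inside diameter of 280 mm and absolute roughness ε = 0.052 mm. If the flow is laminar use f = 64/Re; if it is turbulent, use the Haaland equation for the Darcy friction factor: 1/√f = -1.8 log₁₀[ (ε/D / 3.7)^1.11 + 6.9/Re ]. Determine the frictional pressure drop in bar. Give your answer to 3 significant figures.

Q = 6830 L/min = 6830/60000 = 0.1138 m³/s.
Cross-sectional area A = πD²/4 = π(0.28)²/4 = 0.06158 m²; mean velocity V = Q/A = 0.1138/0.06158 = 1.849 m/s.
Reynolds number Re = ρVD/μ = 635 · 1.849 · 0.28 / 0.000218 = 1.508e+06.
Re > 4000 → turbulent. Relative roughness ε/D = 5.2e-05/0.28 = 0.000186. Haaland: 1/√f = -1.8 log₁₀[(0.000186/3.7)^1.11 + 6.9/1.508e+06] = -1.8 log₁₀[1.69e-05 + 4.58e-06] = 8.403, so f = 0.01416.
Darcy-Weisbach: ΔP = f(L/D)(ρV²/2) = 0.01416·(524/0.28)·(635·1.849²/2) = 0.01416·1871·1085 = 2.876e+04 Pa.
ΔP = 2.876e+04 Pa = 0.288 bar.

ΔP ≈ 0.288 bar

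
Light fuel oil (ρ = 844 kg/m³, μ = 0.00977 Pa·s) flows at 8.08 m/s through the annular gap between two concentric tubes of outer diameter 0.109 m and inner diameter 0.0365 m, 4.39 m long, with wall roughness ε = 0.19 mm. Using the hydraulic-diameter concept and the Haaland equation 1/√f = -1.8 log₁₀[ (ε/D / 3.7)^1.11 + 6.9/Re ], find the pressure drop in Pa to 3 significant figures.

Hydraulic diameter D_h = 4A/P = D_o - D_i = 0.109 - 0.0365 = 0.0725 m.
Re = ρVD_h/μ = 844·8.08·0.0725/0.00977 = 5.061e+04.
ε/D_h = 0.00019/0.0725 = 0.00262; Haaland gives 1/√f = -1.8 log₁₀[0.000319+0.000136] = 6.015, so f = 0.02764.
ΔP = f(L/D_h)(ρV²/2) = 0.02764·4.39/0.0725·2.755e+04 = 4.611e+04 Pa.

ΔP ≈ 46100 Pa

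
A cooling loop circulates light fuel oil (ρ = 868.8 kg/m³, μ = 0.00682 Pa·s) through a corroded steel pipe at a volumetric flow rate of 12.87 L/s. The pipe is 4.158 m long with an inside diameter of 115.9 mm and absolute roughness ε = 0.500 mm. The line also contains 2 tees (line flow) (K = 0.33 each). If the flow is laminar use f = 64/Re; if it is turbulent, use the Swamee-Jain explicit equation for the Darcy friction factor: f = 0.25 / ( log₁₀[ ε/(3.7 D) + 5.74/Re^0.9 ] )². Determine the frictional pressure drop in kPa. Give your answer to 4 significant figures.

Q = 12.87 L/s = 12.87/1000 = 0.01287 m³/s.
Cross-sectional area A = πD²/4 = π(0.1159)²/4 = 0.01055 m²; mean velocity V = Q/A = 0.01287/0.01055 = 1.22 m/s.
Reynolds number Re = ρVD/μ = 868.8 · 1.22 · 0.1159 / 0.00682 = 1.801e+04.
Re > 4000 → turbulent. Relative roughness ε/D = 0.0005/0.1159 = 0.00431. Swamee-Jain: f = 0.25/(log₁₀[0.00431/3.7 + 5.74/1.801e+04^0.9])² = 0.25/(log₁₀[0.00117 + 0.000849])² = 0.25/(-2.696)² = 0.0344.
Total minor-loss coefficient ΣK = 2·0.33 = 0.66.
ΔP = [f·L/D + ΣK]·(ρV²/2) = [0.0344·4.158/0.1159 + 0.66]·(868.8·1.22²/2) = [1.234 + 0.66]·646.4 = 1225 Pa.
ΔP = 1225 Pa = 1.225 kPa.

ΔP ≈ 1.225 kPa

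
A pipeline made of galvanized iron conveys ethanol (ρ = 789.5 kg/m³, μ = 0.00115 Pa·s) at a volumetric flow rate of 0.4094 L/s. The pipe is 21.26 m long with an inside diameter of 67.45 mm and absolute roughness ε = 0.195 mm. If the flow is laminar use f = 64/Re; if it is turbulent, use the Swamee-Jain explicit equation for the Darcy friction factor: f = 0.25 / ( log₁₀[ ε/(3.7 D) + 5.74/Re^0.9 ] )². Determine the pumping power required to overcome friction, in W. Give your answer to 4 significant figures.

P ≈ 0.02724 W

Q = 0.4094 L/s = 0.4094/1000 = 0.0004094 m³/s.
Cross-sectional area A = πD²/4 = π(0.06745)²/4 = 0.003573 m²; mean velocity V = Q/A = 0.0004094/0.003573 = 0.1146 m/s.
Reynolds number Re = ρVD/μ = 789.5 · 0.1146 · 0.06745 / 0.00115 = 5306.
Re > 4000 → turbulent. Relative roughness ε/D = 0.000195/0.06745 = 0.00289. Swamee-Jain: f = 0.25/(log₁₀[0.00289/3.7 + 5.74/5306^0.9])² = 0.25/(log₁₀[0.000781 + 0.00255])² = 0.25/(-2.477)² = 0.04074.
Darcy-Weisbach: ΔP = f(L/D)(ρV²/2) = 0.04074·(21.26/0.06745)·(789.5·0.1146²/2) = 0.04074·315.2·5.182 = 66.54 Pa.
Pumping power P = QΔP = 0.0004094·66.54 = 0.027241 W = 0.02724 W.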